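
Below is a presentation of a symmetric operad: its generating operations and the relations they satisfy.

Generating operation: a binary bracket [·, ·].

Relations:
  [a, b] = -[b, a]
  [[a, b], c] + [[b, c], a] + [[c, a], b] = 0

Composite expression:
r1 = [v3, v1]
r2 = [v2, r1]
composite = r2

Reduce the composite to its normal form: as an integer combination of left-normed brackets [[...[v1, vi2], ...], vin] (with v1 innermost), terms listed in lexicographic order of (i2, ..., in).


[[v1, v3], v2]

A multilinear Lie element is pinned by v1-initial words (v1 innermost).
Composite bracket: [v2, [v3, v1]]
Under [a, b] = ab - ba we get 4 signed associative words (2^2 = 4).
Words beginning with v1 determine it all:
  v1v3v2 (sign +1) contributes +[[v1, v3], v2]


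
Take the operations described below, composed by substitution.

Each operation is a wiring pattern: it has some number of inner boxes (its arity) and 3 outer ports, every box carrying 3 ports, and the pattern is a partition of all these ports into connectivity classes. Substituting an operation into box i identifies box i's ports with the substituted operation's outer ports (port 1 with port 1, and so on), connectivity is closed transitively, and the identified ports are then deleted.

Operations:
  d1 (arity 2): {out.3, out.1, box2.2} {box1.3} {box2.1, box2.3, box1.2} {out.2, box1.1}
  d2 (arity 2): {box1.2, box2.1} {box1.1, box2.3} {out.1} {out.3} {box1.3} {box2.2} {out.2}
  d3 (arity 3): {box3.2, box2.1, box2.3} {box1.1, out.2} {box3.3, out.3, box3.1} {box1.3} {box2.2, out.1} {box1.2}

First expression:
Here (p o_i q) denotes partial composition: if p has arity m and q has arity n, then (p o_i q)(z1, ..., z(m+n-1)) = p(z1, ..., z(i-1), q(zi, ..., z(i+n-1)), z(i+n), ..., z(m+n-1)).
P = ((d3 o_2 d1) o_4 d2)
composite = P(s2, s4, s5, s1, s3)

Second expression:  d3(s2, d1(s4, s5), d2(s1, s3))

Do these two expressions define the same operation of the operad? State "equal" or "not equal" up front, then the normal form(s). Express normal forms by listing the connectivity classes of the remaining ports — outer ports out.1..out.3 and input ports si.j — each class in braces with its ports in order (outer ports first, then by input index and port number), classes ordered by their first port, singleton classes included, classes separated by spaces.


Reducing the first expression gives {out.1, s4.1} {out.2, s2.1} {out.3} {s1.1, s3.3} {s1.2, s3.1} {s1.3} {s2.2} {s2.3} {s3.2} {s4.2, s5.1, s5.3} {s4.3} {s5.2}
Reducing the second expression gives {out.1, s4.1} {out.2, s2.1} {out.3} {s1.1, s3.3} {s1.2, s3.1} {s1.3} {s2.2} {s2.3} {s3.2} {s4.2, s5.1, s5.3} {s4.3} {s5.2}
Identical normal forms: equal.

equal; both compose to {out.1, s4.1} {out.2, s2.1} {out.3} {s1.1, s3.3} {s1.2, s3.1} {s1.3} {s2.2} {s2.3} {s3.2} {s4.2, s5.1, s5.3} {s4.3} {s5.2}


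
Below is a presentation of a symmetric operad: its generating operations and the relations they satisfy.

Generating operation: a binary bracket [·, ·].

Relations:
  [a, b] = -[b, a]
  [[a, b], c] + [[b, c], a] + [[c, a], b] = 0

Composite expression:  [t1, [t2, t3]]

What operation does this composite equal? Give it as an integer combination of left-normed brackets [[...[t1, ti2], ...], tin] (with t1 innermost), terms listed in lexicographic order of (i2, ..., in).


In the tensor algebra, words opening t1 carry the t1-anchored form.
Composite bracket: [t1, [t2, t3]]
Each bracket splits as ab - ba, giving 4 signed words (2^2 = 4).
Coefficients come from the t1-initial words:
  sign of t1t2t3 is +1, so it contributes +[[t1, t2], t3]
  sign of t1t3t2 is -1, so it contributes -[[t1, t3], t2]

[[t1, t2], t3] - [[t1, t3], t2]


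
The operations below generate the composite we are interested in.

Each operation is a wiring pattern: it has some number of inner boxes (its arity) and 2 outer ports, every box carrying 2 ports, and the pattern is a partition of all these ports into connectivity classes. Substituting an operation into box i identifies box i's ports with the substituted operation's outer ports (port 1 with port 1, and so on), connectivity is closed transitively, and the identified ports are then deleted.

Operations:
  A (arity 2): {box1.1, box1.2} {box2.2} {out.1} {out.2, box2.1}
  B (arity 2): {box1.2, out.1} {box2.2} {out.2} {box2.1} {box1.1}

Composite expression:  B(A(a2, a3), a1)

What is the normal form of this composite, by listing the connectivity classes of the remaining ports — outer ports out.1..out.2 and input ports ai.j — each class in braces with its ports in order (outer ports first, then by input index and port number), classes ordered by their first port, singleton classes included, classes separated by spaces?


{out.1, a3.1} {out.2} {a1.1} {a1.2} {a2.1, a2.2} {a3.2}


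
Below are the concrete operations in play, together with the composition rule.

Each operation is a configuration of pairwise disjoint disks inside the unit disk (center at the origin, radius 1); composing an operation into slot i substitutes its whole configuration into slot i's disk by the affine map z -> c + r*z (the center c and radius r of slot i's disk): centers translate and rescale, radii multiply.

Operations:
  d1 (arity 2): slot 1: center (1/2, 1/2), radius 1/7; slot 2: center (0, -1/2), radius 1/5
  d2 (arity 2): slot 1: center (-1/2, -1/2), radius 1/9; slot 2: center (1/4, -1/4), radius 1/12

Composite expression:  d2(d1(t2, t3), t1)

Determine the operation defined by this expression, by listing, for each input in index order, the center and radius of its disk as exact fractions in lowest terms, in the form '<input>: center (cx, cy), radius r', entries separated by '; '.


Below d2, radii multiply path by path; the t-disk centers shift.
input t2: composing its 2 substitution steps yields center (-4/9, -4/9), radius 1/63
input t3: composing its 2 substitution steps yields center (-1/2, -5/9), radius 1/45
input t1: composing its 1 substitution step yields center (1/4, -1/4), radius 1/12

t1: center (1/4, -1/4), radius 1/12; t2: center (-4/9, -4/9), radius 1/63; t3: center (-1/2, -5/9), radius 1/45


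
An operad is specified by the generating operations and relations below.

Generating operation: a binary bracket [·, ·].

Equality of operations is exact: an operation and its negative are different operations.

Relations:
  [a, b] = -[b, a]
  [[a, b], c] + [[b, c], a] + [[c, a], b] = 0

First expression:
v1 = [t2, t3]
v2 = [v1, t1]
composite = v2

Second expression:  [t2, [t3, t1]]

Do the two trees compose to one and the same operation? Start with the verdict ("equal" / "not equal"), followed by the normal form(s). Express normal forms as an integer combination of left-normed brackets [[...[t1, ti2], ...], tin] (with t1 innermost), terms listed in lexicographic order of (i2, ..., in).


Normal form of the first expression: -[[t1, t2], t3] + [[t1, t3], t2]
Normal form of the second expression: [[t1, t3], t2]
They disagree, so not equal.

not equal; the first gives -[[t1, t2], t3] + [[t1, t3], t2] and the second [[t1, t3], t2]


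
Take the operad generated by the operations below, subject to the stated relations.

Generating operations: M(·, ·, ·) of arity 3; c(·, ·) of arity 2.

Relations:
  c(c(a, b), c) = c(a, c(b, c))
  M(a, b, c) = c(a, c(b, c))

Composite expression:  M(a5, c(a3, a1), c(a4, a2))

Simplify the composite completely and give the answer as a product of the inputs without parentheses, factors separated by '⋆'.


a5 ⋆ a3 ⋆ a1 ⋆ a4 ⋆ a2

Key point: M is associative — brackets drop, the a-order remains.
c(a3, a1) reduces to a3 ⋆ a1
c(a4, a2) reduces to a4 ⋆ a2
M(a5, c(a3, a1), c(a4, a2)) reduces to a5 ⋆ a3 ⋆ a1 ⋆ a4 ⋆ a2


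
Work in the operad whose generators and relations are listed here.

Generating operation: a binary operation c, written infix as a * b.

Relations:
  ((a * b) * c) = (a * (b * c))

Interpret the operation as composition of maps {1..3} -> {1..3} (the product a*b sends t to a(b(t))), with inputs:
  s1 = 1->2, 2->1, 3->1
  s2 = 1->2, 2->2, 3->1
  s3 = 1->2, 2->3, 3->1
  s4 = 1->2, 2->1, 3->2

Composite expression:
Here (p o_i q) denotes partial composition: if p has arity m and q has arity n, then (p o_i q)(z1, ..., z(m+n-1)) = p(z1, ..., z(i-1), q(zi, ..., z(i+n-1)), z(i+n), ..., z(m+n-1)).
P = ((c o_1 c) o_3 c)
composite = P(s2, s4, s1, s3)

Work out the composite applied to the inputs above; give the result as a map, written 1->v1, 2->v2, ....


1->2, 2->2, 3->2

(s2 * s4) = 1->2, 2->2, 3->2
(s1 * s3) = 1->1, 2->1, 3->2
((s2 * s4) * (s1 * s3)) = 1->2, 2->2, 3->2


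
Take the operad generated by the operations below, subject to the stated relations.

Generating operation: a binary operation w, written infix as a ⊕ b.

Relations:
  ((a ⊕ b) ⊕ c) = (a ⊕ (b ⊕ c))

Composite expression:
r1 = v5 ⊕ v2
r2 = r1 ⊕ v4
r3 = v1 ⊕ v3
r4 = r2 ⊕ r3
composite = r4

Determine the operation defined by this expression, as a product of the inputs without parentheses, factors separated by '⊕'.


All parenthesizations of w agree; list the v-inputs left to right.
(v5 ⊕ v2) reduces to v5 ⊕ v2
((v5 ⊕ v2) ⊕ v4) reduces to v5 ⊕ v2 ⊕ v4
(v1 ⊕ v3) reduces to v1 ⊕ v3
(((v5 ⊕ v2) ⊕ v4) ⊕ (v1 ⊕ v3)) reduces to v5 ⊕ v2 ⊕ v4 ⊕ v1 ⊕ v3

v5 ⊕ v2 ⊕ v4 ⊕ v1 ⊕ v3


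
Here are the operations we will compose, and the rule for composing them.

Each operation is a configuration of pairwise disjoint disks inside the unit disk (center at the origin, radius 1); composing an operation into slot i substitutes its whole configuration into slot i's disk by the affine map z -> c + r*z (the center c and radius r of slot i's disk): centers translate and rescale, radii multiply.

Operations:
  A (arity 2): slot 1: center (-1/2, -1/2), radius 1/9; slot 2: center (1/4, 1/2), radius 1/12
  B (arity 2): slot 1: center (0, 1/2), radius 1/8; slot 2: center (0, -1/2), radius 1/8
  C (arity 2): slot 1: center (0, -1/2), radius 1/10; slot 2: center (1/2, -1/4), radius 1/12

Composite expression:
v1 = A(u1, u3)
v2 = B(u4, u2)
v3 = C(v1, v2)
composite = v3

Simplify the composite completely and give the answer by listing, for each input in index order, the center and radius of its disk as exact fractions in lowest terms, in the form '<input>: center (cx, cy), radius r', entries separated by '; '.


u1: center (-1/20, -11/20), radius 1/90; u2: center (1/2, -7/24), radius 1/96; u3: center (1/40, -9/20), radius 1/120; u4: center (1/2, -5/24), radius 1/96

Nesting under C composes maps z -> c + r*z down each u-path.
u1 passes through 2 substitutions, ending at center (-1/20, -11/20), radius 1/90
u3 passes through 2 substitutions, ending at center (1/40, -9/20), radius 1/120
u4 passes through 2 substitutions, ending at center (1/2, -5/24), radius 1/96
u2 passes through 2 substitutions, ending at center (1/2, -7/24), radius 1/96


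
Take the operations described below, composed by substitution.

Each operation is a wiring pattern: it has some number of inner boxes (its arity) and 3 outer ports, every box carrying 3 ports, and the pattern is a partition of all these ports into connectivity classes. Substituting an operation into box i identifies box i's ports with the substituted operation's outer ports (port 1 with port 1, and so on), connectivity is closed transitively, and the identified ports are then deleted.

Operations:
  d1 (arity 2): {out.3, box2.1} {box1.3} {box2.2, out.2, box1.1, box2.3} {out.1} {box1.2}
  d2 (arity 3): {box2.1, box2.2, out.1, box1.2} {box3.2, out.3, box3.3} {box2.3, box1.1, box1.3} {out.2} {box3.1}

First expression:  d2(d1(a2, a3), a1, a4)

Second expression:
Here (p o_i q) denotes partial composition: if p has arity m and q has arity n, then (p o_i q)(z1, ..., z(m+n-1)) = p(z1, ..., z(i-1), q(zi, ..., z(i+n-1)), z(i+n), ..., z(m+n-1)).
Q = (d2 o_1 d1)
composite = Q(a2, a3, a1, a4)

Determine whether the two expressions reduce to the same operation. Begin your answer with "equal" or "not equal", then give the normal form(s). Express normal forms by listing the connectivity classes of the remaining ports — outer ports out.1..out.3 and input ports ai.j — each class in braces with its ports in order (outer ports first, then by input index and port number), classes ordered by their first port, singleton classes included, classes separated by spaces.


equal; both compose to {out.1, a1.1, a1.2, a2.1, a3.2, a3.3} {out.2} {out.3, a4.2, a4.3} {a1.3, a3.1} {a2.2} {a2.3} {a4.1}

The first composite normalizes to {out.1, a1.1, a1.2, a2.1, a3.2, a3.3} {out.2} {out.3, a4.2, a4.3} {a1.3, a3.1} {a2.2} {a2.3} {a4.1}
The second composite normalizes to {out.1, a1.1, a1.2, a2.1, a3.2, a3.3} {out.2} {out.3, a4.2, a4.3} {a1.3, a3.1} {a2.2} {a2.3} {a4.1}
Identical normal forms: equal.


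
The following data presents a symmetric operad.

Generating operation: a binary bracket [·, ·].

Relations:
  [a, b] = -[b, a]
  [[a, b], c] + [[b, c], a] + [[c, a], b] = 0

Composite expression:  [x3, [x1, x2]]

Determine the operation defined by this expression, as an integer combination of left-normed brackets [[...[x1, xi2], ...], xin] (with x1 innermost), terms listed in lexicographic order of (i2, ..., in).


-[[x1, x2], x3]

In the tensor algebra, words opening x1 carry the x1-anchored form.
Composite bracket: [x3, [x1, x2]]
Applying ab - ba throughout gives 4 signed words (2^2 = 4).
Words beginning with x1 determine it all:
  x1x2x3 (sign -1) contributes -[[x1, x2], x3]


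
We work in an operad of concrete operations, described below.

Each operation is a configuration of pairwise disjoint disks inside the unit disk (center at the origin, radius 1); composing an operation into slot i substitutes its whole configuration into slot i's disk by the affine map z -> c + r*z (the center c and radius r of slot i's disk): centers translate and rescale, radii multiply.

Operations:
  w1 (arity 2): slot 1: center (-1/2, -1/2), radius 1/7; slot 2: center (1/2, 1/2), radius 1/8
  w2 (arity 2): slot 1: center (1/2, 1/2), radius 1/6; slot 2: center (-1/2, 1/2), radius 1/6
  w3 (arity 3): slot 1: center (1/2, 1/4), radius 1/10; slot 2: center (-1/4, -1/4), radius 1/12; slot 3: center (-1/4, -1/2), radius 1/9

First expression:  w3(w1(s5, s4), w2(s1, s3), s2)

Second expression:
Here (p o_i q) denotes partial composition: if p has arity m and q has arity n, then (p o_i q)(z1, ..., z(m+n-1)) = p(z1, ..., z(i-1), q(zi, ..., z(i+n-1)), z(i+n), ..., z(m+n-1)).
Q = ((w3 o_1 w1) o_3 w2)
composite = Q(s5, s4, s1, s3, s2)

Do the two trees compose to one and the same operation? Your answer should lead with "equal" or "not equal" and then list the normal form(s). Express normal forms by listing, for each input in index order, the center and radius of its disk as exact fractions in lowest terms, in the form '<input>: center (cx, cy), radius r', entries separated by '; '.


equal — both sides give s1: center (-5/24, -5/24), radius 1/72; s2: center (-1/4, -1/2), radius 1/9; s3: center (-7/24, -5/24), radius 1/72; s4: center (11/20, 3/10), radius 1/80; s5: center (9/20, 1/5), radius 1/70


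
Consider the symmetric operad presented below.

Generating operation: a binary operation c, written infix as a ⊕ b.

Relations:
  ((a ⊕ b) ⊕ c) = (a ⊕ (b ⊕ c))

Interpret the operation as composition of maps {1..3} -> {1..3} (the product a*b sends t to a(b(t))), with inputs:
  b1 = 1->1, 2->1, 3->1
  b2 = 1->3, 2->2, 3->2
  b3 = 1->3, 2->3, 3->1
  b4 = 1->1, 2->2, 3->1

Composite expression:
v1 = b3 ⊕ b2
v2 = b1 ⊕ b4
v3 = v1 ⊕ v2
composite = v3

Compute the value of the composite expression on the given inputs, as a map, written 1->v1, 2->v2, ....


1->1, 2->1, 3->1

(b3 ⊕ b2) = 1->1, 2->3, 3->3
(b1 ⊕ b4) = 1->1, 2->1, 3->1
((b3 ⊕ b2) ⊕ (b1 ⊕ b4)) = 1->1, 2->1, 3->1


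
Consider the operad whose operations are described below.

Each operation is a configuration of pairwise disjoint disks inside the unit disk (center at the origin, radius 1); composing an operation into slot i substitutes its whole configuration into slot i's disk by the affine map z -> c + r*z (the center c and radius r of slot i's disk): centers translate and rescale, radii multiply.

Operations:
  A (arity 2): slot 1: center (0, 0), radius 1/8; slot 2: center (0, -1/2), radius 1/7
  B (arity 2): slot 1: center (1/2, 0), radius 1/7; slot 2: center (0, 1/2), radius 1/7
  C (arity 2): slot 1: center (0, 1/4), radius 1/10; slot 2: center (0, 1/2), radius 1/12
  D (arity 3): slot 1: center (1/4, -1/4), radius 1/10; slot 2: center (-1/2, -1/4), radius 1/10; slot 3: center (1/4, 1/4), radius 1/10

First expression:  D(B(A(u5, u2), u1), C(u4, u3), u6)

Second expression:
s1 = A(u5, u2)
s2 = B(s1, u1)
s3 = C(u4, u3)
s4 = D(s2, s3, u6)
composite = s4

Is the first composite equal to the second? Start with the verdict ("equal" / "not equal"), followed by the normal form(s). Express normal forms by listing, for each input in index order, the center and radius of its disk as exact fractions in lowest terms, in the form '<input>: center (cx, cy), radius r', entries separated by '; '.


equal; the common form is u1: center (1/4, -1/5), radius 1/70; u2: center (3/10, -9/35), radius 1/490; u3: center (-1/2, -1/5), radius 1/120; u4: center (-1/2, -9/40), radius 1/100; u5: center (3/10, -1/4), radius 1/560; u6: center (1/4, 1/4), radius 1/10

Normal form of the first expression: u1: center (1/4, -1/5), radius 1/70; u2: center (3/10, -9/35), radius 1/490; u3: center (-1/2, -1/5), radius 1/120; u4: center (-1/2, -9/40), radius 1/100; u5: center (3/10, -1/4), radius 1/560; u6: center (1/4, 1/4), radius 1/10
Normal form of the second expression: u1: center (1/4, -1/5), radius 1/70; u2: center (3/10, -9/35), radius 1/490; u3: center (-1/2, -1/5), radius 1/120; u4: center (-1/2, -9/40), radius 1/100; u5: center (3/10, -1/4), radius 1/560; u6: center (1/4, 1/4), radius 1/10
Same normal form: equal.


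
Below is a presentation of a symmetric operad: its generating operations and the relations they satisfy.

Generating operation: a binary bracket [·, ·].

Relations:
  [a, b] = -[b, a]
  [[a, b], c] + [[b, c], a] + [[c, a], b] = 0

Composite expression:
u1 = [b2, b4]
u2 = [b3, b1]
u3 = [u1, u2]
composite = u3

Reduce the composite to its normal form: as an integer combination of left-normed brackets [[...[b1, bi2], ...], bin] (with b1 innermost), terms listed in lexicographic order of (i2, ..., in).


[[[b1, b3], b2], b4] - [[[b1, b3], b4], b2]

Antisymmetry and Jacobi reduce to b1-anchored left-normed brackets.
Composite bracket: [[b2, b4], [b3, b1]]
The bracket unfolds into 8 signed words via [a, b] = ab - ba (2^3 = 8).
Keep just the words that open with b1:
  b1b3b2b4 (sign +1) contributes +[[[b1, b3], b2], b4]
  b1b3b4b2 (sign -1) contributes -[[[b1, b3], b4], b2]


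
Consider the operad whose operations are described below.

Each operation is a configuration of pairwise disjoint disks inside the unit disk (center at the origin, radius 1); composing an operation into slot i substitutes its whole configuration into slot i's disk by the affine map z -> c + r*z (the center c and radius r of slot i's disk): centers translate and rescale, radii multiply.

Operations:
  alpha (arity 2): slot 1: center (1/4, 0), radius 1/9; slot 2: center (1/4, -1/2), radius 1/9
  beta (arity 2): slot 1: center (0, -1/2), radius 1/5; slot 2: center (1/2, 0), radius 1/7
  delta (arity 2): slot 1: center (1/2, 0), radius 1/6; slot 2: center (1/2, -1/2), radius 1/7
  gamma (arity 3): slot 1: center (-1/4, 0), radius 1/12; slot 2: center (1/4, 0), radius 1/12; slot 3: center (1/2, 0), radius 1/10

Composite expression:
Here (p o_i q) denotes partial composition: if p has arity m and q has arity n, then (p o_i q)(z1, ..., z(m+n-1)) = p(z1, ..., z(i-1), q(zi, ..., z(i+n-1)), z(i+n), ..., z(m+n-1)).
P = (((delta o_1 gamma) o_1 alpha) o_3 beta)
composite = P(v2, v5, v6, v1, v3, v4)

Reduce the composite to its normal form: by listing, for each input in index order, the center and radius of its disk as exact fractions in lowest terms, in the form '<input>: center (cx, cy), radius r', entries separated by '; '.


v1: center (79/144, 0), radius 1/504; v2: center (133/288, 0), radius 1/648; v3: center (7/12, 0), radius 1/60; v4: center (1/2, -1/2), radius 1/7; v5: center (133/288, -1/144), radius 1/648; v6: center (13/24, -1/144), radius 1/360

Nesting under delta composes maps z -> c + r*z down each v-path.
input v2: composing its 3 substitution steps yields center (133/288, 0), radius 1/648
input v5: composing its 3 substitution steps yields center (133/288, -1/144), radius 1/648
input v6: composing its 3 substitution steps yields center (13/24, -1/144), radius 1/360
input v1: composing its 3 substitution steps yields center (79/144, 0), radius 1/504
input v3: composing its 2 substitution steps yields center (7/12, 0), radius 1/60
input v4: composing its 1 substitution step yields center (1/2, -1/2), radius 1/7


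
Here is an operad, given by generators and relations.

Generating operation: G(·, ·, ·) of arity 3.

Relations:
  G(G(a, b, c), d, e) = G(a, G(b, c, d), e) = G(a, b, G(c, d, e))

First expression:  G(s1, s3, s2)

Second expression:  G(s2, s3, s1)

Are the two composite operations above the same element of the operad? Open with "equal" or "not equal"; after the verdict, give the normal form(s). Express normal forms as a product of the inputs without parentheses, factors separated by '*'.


not equal: they reduce to s1 * s3 * s2 and s2 * s3 * s1

Reducing the first expression gives s1 * s3 * s2
Reducing the second expression gives s2 * s3 * s1
Different reductions; not equal.


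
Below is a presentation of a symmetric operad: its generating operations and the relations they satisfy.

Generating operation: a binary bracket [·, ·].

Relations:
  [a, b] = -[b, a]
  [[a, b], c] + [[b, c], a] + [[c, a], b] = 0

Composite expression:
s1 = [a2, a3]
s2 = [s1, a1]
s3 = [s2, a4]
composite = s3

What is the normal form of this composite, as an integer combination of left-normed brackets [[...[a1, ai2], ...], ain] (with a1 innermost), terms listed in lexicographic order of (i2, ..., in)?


Antisymmetry and Jacobi reduce to a1-anchored left-normed brackets.
Composite bracket: [[[a2, a3], a1], a4]
Under [a, b] = ab - ba we get 8 signed associative words (2^3 = 8).
Only words starting with a1 matter:
  word a1a2a3a4 has sign -1, contributing -[[[a1, a2], a3], a4]
  word a1a3a2a4 has sign +1, contributing +[[[a1, a3], a2], a4]

-[[[a1, a2], a3], a4] + [[[a1, a3], a2], a4]


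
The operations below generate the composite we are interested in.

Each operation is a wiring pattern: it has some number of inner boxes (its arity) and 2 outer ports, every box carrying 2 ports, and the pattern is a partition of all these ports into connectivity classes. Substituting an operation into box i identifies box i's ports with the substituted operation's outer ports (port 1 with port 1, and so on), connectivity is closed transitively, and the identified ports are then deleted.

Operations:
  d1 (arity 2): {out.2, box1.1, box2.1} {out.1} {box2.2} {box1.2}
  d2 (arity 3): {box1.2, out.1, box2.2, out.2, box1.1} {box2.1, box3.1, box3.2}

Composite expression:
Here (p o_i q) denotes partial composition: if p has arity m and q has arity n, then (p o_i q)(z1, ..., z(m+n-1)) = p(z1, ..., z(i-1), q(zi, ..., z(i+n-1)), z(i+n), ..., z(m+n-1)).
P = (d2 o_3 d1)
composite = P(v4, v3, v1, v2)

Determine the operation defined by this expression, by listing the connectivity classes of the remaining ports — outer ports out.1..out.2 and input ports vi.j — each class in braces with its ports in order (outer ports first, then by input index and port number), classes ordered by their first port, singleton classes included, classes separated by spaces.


{out.1, out.2, v3.2, v4.1, v4.2} {v1.1, v2.1, v3.1} {v1.2} {v2.2}

Treat the ports identified at d2 as solder joints: merge, then drop.
stage d1: inputs (v1, v2), connectivity {out.1} {out.2, v1.1, v2.1} {v1.2} {v2.2}, out.j its boundary
stage d2: inputs (v4, v3, v1, v2), connectivity {out.1, out.2, v3.2, v4.1, v4.2} {v1.1, v2.1, v3.1} {v1.2} {v2.2}, out.j its boundary


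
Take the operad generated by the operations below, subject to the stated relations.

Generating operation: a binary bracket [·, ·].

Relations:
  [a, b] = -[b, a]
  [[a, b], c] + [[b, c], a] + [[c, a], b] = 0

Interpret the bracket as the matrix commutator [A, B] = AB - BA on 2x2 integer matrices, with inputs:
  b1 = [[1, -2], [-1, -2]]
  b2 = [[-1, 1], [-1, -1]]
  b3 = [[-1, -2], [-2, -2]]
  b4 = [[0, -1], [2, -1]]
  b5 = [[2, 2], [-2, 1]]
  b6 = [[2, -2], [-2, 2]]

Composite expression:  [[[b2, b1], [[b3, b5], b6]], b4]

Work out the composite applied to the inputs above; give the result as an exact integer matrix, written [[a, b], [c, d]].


[[528, 240], [1008, -528]]


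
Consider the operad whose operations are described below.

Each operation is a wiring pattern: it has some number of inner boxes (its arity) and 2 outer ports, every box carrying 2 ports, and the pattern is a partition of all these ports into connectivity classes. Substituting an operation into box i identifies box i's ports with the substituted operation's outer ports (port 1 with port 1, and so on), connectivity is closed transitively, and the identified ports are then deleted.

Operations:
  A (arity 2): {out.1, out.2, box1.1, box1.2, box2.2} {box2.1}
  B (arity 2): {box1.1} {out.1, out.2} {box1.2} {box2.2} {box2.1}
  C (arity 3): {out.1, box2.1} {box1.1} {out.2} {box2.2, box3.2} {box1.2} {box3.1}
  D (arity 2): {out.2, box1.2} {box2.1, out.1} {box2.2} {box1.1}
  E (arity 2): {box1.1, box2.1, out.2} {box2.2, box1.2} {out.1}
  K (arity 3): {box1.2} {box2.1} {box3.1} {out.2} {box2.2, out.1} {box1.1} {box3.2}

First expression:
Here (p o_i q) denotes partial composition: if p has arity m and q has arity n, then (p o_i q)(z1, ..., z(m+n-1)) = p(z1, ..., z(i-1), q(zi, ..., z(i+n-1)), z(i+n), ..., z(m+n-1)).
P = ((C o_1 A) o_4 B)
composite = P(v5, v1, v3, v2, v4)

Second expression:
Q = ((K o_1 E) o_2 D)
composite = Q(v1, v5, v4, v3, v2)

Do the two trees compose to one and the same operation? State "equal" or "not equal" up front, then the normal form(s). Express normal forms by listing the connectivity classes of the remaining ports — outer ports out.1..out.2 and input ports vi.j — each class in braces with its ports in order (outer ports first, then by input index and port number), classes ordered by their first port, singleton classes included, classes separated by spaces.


not equal; the first gives {out.1, v3.1} {out.2} {v1.1} {v1.2, v5.1, v5.2} {v2.1} {v2.2} {v3.2} {v4.1} {v4.2} and the second {out.1, v3.2} {out.2} {v1.1, v4.1} {v1.2, v5.2} {v2.1} {v2.2} {v3.1} {v4.2} {v5.1}

In normal form, the first expression is {out.1, v3.1} {out.2} {v1.1} {v1.2, v5.1, v5.2} {v2.1} {v2.2} {v3.2} {v4.1} {v4.2}
In normal form, the second expression is {out.1, v3.2} {out.2} {v1.1, v4.1} {v1.2, v5.2} {v2.1} {v2.2} {v3.1} {v4.2} {v5.1}
Distinct normal forms: not equal.


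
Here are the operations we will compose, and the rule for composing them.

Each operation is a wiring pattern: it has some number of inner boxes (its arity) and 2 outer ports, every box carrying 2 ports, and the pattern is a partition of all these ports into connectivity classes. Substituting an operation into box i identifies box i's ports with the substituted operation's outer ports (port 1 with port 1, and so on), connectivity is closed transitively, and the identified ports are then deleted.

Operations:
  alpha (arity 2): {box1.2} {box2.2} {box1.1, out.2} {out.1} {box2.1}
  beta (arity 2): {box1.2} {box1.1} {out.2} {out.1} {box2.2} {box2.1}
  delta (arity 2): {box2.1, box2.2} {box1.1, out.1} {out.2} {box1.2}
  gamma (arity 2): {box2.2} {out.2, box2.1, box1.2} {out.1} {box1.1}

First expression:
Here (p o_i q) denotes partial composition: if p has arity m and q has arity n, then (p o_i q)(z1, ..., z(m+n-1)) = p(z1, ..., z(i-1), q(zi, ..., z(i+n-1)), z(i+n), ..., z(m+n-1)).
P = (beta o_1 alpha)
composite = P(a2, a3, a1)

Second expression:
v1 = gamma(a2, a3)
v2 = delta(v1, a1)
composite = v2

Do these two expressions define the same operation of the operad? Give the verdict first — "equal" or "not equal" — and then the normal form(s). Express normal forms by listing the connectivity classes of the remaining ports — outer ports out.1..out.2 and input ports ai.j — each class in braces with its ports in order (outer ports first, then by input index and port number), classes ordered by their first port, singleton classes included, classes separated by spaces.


not equal — first {out.1} {out.2} {a1.1} {a1.2} {a2.1} {a2.2} {a3.1} {a3.2}, second {out.1} {out.2} {a1.1, a1.2} {a2.1} {a2.2, a3.1} {a3.2}

Normal form of the first expression: {out.1} {out.2} {a1.1} {a1.2} {a2.1} {a2.2} {a3.1} {a3.2}
Normal form of the second expression: {out.1} {out.2} {a1.1, a1.2} {a2.1} {a2.2, a3.1} {a3.2}
Distinct normal forms: not equal.


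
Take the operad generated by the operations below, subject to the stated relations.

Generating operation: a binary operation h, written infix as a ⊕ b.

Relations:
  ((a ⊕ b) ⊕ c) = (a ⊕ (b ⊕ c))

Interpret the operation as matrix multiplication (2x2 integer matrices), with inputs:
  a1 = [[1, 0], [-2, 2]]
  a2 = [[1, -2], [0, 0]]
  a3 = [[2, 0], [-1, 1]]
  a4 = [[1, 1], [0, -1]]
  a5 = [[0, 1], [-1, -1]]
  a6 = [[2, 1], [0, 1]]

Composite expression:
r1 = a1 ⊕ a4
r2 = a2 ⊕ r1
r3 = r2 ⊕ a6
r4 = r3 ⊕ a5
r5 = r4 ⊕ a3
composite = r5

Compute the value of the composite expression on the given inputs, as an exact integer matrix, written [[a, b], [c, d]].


[[-24, -4], [0, 0]]


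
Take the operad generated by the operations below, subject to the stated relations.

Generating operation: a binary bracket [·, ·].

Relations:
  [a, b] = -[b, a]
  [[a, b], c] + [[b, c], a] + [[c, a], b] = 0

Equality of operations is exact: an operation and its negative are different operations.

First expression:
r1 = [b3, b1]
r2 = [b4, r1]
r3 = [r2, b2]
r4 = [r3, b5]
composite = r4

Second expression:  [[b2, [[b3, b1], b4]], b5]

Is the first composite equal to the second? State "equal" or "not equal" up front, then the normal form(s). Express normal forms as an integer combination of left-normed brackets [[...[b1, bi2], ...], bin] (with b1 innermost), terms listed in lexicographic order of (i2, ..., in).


equal; the common form is [[[[b1, b3], b4], b2], b5]

The first expression reduces to [[[[b1, b3], b4], b2], b5]
The second expression reduces to [[[[b1, b3], b4], b2], b5]
One common form — equal.


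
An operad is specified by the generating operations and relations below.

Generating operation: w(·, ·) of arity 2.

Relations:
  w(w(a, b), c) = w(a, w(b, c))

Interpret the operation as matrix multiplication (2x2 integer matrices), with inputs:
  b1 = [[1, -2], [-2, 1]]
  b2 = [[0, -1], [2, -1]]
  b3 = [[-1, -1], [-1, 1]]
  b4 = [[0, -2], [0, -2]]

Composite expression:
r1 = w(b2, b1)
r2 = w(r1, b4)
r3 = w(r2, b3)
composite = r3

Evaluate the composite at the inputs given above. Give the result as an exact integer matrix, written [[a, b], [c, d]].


w(b2, b1) = [[2, -1], [4, -5]]
w(w(b2, b1), b4) = [[0, -2], [0, 2]]
w(w(w(b2, b1), b4), b3) = [[2, -2], [-2, 2]]

[[2, -2], [-2, 2]]


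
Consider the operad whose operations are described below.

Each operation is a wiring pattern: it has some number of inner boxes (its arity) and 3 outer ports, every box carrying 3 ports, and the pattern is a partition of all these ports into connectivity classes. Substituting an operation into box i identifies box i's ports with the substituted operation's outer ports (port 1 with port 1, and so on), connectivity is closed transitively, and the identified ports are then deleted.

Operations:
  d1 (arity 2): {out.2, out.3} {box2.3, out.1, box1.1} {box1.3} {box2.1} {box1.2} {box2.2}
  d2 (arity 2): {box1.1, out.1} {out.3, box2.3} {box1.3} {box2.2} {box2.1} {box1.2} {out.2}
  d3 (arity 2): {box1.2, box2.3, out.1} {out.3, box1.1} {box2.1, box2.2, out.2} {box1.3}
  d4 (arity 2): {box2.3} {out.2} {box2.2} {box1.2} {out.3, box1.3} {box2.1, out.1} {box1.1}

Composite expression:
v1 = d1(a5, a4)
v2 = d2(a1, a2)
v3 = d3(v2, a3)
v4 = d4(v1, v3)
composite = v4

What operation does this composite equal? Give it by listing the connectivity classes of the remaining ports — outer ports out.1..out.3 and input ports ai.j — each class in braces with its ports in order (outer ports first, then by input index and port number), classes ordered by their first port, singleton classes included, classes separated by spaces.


{out.1, a3.3} {out.2} {out.3} {a1.1} {a1.2} {a1.3} {a2.1} {a2.2} {a2.3} {a3.1, a3.2} {a4.1} {a4.2} {a4.3, a5.1} {a5.2} {a5.3}

Reachability decides: close wires over d4-identified ports.
stage d1: inputs (a5, a4), connectivity {out.1, a4.3, a5.1} {out.2, out.3} {a4.1} {a4.2} {a5.2} {a5.3}, out.j its boundary
stage d2: inputs (a1, a2), connectivity {out.1, a1.1} {out.2} {out.3, a2.3} {a1.2} {a1.3} {a2.1} {a2.2}, out.j its boundary
stage d3: inputs (a1, a2, a3), connectivity {out.1, a3.3} {out.2, a3.1, a3.2} {out.3, a1.1} {a1.2} {a1.3} {a2.1} {a2.2} {a2.3}, out.j its boundary
stage d4: inputs (a5, a4, a1, a2, a3), connectivity {out.1, a3.3} {out.2} {out.3} {a1.1} {a1.2} {a1.3} {a2.1} {a2.2} {a2.3} {a3.1, a3.2} {a4.1} {a4.2} {a4.3, a5.1} {a5.2} {a5.3}, out.j its boundary


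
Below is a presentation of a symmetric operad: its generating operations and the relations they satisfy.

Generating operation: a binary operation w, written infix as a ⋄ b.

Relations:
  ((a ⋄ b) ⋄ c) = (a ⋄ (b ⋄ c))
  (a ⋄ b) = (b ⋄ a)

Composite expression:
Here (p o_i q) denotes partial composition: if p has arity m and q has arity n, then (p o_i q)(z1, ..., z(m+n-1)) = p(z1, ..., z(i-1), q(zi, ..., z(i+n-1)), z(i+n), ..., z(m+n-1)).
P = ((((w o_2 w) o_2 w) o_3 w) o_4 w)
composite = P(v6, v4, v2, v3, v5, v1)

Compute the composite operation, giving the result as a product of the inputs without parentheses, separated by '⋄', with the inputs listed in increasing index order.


Any arrangement under w is one operation, so sort the v-inputs.
(v3 ⋄ v5) linearizes to v3 ⋄ v5
(v2 ⋄ (v3 ⋄ v5)) linearizes to v2 ⋄ v3 ⋄ v5
(v4 ⋄ (v2 ⋄ (v3 ⋄ v5))) linearizes to v4 ⋄ v2 ⋄ v3 ⋄ v5
((v4 ⋄ (v2 ⋄ (v3 ⋄ v5))) ⋄ v1) linearizes to v4 ⋄ v2 ⋄ v3 ⋄ v5 ⋄ v1
(v6 ⋄ ((v4 ⋄ (v2 ⋄ (v3 ⋄ v5))) ⋄ v1)) linearizes to v6 ⋄ v4 ⋄ v2 ⋄ v3 ⋄ v5 ⋄ v1
sorting the factors by input index: v1 ⋄ v2 ⋄ v3 ⋄ v4 ⋄ v5 ⋄ v6

v1 ⋄ v2 ⋄ v3 ⋄ v4 ⋄ v5 ⋄ v6


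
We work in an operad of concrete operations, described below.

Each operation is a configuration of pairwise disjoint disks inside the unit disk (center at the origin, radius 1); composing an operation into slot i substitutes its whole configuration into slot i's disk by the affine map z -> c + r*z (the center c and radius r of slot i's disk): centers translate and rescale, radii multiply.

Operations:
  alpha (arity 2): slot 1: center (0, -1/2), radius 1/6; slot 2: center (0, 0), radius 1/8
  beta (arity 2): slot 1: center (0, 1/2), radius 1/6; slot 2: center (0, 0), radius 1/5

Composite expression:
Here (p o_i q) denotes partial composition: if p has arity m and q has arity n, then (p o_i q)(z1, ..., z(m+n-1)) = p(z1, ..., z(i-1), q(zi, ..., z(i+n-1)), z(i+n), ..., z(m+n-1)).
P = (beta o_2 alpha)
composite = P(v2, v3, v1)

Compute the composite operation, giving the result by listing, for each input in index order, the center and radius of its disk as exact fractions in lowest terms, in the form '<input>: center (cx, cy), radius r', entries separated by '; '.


Follow each v-input down from beta: c' goes to c + r*c', radius to r*r'.
for v2, the 1-step affine chain lands on center (0, 1/2), radius 1/6
for v3, the 2-step affine chain lands on center (0, -1/10), radius 1/30
for v1, the 2-step affine chain lands on center (0, 0), radius 1/40

v1: center (0, 0), radius 1/40; v2: center (0, 1/2), radius 1/6; v3: center (0, -1/10), radius 1/30


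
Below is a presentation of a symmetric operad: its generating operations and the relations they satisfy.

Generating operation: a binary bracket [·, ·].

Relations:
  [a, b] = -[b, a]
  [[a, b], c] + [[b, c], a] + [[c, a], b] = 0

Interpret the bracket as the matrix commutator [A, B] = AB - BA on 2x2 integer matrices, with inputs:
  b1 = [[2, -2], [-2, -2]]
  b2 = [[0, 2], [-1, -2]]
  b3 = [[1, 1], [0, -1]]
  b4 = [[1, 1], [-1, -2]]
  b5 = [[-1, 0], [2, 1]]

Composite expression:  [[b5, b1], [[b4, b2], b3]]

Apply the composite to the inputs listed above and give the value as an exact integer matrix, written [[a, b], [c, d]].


[[32, -40], [-24, -32]]

[b5, b1] = [[4, 4], [4, -4]]
[b4, b2] = [[1, 4], [1, -1]]
[[b4, b2], b3] = [[-1, -6], [2, 1]]
[[b5, b1], [[b4, b2], b3]] = [[32, -40], [-24, -32]]


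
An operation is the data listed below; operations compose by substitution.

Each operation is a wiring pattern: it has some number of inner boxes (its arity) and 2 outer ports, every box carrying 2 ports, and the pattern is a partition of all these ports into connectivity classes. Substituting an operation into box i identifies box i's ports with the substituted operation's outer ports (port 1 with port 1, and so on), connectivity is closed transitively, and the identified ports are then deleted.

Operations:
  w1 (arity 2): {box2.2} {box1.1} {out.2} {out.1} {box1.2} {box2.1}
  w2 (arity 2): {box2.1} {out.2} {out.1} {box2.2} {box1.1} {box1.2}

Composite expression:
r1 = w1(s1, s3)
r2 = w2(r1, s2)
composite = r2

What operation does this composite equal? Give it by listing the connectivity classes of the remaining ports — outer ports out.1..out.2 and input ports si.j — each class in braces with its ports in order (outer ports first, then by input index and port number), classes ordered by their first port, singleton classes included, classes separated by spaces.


{out.1} {out.2} {s1.1} {s1.2} {s2.1} {s2.2} {s3.1} {s3.2}


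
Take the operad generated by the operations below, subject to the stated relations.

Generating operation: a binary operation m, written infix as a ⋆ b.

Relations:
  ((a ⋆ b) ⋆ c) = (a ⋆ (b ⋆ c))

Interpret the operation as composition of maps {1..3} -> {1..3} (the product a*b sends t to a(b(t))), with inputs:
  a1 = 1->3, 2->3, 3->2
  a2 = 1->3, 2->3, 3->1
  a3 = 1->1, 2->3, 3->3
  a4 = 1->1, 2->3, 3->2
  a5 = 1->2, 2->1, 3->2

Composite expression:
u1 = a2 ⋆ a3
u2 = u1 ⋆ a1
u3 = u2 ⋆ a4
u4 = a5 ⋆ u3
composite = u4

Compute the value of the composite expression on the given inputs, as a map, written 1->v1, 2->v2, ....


1->2, 2->2, 3->2

(a2 ⋆ a3) = 1->3, 2->1, 3->1
((a2 ⋆ a3) ⋆ a1) = 1->1, 2->1, 3->1
(((a2 ⋆ a3) ⋆ a1) ⋆ a4) = 1->1, 2->1, 3->1
(a5 ⋆ (((a2 ⋆ a3) ⋆ a1) ⋆ a4)) = 1->2, 2->2, 3->2


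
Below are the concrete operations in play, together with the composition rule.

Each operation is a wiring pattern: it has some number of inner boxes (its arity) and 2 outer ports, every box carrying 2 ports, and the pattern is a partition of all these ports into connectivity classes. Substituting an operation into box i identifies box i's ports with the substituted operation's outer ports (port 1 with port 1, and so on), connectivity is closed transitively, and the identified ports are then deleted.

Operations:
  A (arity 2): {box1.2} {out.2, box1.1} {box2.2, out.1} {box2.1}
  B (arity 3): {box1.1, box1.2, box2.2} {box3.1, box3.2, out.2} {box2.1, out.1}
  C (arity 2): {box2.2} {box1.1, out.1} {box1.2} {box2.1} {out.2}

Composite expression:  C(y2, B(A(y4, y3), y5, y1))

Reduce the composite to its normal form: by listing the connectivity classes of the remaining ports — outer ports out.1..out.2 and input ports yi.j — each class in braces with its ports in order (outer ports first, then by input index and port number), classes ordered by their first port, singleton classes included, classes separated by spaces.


Connectivity passes through glued C-boundaries; trace each wire chain.
stage A: inputs (y4, y3), connectivity {out.1, y3.2} {out.2, y4.1} {y3.1} {y4.2}, out.j its boundary
stage B: inputs (y4, y3, y5, y1), connectivity {out.1, y5.1} {out.2, y1.1, y1.2} {y3.1} {y3.2, y4.1, y5.2} {y4.2}, out.j its boundary
stage C: inputs (y2, y4, y3, y5, y1), connectivity {out.1, y2.1} {out.2} {y1.1, y1.2} {y2.2} {y3.1} {y3.2, y4.1, y5.2} {y4.2} {y5.1}, out.j its boundary

{out.1, y2.1} {out.2} {y1.1, y1.2} {y2.2} {y3.1} {y3.2, y4.1, y5.2} {y4.2} {y5.1}
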